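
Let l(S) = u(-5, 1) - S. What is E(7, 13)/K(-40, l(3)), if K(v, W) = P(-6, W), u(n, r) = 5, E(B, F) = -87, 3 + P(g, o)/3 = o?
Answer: 29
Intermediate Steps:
P(g, o) = -9 + 3*o
l(S) = 5 - S
K(v, W) = -9 + 3*W
E(7, 13)/K(-40, l(3)) = -87/(-9 + 3*(5 - 1*3)) = -87/(-9 + 3*(5 - 3)) = -87/(-9 + 3*2) = -87/(-9 + 6) = -87/(-3) = -87*(-⅓) = 29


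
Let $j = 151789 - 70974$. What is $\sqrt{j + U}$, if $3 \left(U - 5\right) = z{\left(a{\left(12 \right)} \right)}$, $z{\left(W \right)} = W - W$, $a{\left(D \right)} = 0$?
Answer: $6 \sqrt{2245} \approx 284.29$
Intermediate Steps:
$j = 80815$
$z{\left(W \right)} = 0$
$U = 5$ ($U = 5 + \frac{1}{3} \cdot 0 = 5 + 0 = 5$)
$\sqrt{j + U} = \sqrt{80815 + 5} = \sqrt{80820} = 6 \sqrt{2245}$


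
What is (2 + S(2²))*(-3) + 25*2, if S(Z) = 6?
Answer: 26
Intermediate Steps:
(2 + S(2²))*(-3) + 25*2 = (2 + 6)*(-3) + 25*2 = 8*(-3) + 50 = -24 + 50 = 26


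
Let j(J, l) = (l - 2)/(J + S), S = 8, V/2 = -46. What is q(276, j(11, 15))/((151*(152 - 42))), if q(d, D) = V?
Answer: -46/8305 ≈ -0.0055388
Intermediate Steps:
V = -92 (V = 2*(-46) = -92)
j(J, l) = (-2 + l)/(8 + J) (j(J, l) = (l - 2)/(J + 8) = (-2 + l)/(8 + J))
q(d, D) = -92
q(276, j(11, 15))/((151*(152 - 42))) = -92*1/(151*(152 - 42)) = -92/(151*110) = -92/16610 = -92*1/16610 = -46/8305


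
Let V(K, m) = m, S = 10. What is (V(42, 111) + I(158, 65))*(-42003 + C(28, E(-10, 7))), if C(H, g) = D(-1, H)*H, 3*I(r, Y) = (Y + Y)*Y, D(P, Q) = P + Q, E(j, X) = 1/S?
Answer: -120757467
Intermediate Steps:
E(j, X) = ⅒ (E(j, X) = 1/10 = ⅒)
I(r, Y) = 2*Y²/3 (I(r, Y) = ((Y + Y)*Y)/3 = ((2*Y)*Y)/3 = (2*Y²)/3 = 2*Y²/3)
C(H, g) = H*(-1 + H) (C(H, g) = (-1 + H)*H = H*(-1 + H))
(V(42, 111) + I(158, 65))*(-42003 + C(28, E(-10, 7))) = (111 + (⅔)*65²)*(-42003 + 28*(-1 + 28)) = (111 + (⅔)*4225)*(-42003 + 28*27) = (111 + 8450/3)*(-42003 + 756) = (8783/3)*(-41247) = -120757467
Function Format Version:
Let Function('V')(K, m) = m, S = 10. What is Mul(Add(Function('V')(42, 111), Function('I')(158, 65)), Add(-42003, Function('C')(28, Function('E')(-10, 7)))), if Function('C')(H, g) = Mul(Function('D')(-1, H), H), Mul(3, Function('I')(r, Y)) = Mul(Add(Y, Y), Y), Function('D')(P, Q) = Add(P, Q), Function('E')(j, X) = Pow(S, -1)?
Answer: -120757467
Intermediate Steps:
Function('E')(j, X) = Rational(1, 10) (Function('E')(j, X) = Pow(10, -1) = Rational(1, 10))
Function('I')(r, Y) = Mul(Rational(2, 3), Pow(Y, 2)) (Function('I')(r, Y) = Mul(Rational(1, 3), Mul(Add(Y, Y), Y)) = Mul(Rational(1, 3), Mul(Mul(2, Y), Y)) = Mul(Rational(1, 3), Mul(2, Pow(Y, 2))) = Mul(Rational(2, 3), Pow(Y, 2)))
Function('C')(H, g) = Mul(H, Add(-1, H)) (Function('C')(H, g) = Mul(Add(-1, H), H) = Mul(H, Add(-1, H)))
Mul(Add(Function('V')(42, 111), Function('I')(158, 65)), Add(-42003, Function('C')(28, Function('E')(-10, 7)))) = Mul(Add(111, Mul(Rational(2, 3), Pow(65, 2))), Add(-42003, Mul(28, Add(-1, 28)))) = Mul(Add(111, Mul(Rational(2, 3), 4225)), Add(-42003, Mul(28, 27))) = Mul(Add(111, Rational(8450, 3)), Add(-42003, 756)) = Mul(Rational(8783, 3), -41247) = -120757467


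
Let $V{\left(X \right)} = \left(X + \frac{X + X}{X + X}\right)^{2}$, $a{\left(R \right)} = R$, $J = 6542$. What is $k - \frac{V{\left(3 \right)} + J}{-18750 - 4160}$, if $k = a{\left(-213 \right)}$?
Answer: $- \frac{2436636}{11455} \approx -212.71$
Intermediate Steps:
$k = -213$
$V{\left(X \right)} = \left(1 + X\right)^{2}$ ($V{\left(X \right)} = \left(X + \frac{2 X}{2 X}\right)^{2} = \left(X + 2 X \frac{1}{2 X}\right)^{2} = \left(X + 1\right)^{2} = \left(1 + X\right)^{2}$)
$k - \frac{V{\left(3 \right)} + J}{-18750 - 4160} = -213 - \frac{\left(1 + 3\right)^{2} + 6542}{-18750 - 4160} = -213 - \frac{4^{2} + 6542}{-22910} = -213 - \left(16 + 6542\right) \left(- \frac{1}{22910}\right) = -213 - 6558 \left(- \frac{1}{22910}\right) = -213 - - \frac{3279}{11455} = -213 + \frac{3279}{11455} = - \frac{2436636}{11455}$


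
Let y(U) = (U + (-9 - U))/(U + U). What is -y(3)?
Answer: 3/2 ≈ 1.5000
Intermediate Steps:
y(U) = -9/(2*U) (y(U) = -9*1/(2*U) = -9/(2*U))
-y(3) = -(-9)/(2*3) = -1*(-3/2) = 3/2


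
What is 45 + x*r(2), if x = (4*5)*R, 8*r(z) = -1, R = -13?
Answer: 155/2 ≈ 77.500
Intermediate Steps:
r(z) = -1/8 (r(z) = (1/8)*(-1) = -1/8)
x = -260 (x = (4*5)*(-13) = 20*(-13) = -260)
45 + x*r(2) = 45 - 260*(-1/8) = 45 + 65/2 = 155/2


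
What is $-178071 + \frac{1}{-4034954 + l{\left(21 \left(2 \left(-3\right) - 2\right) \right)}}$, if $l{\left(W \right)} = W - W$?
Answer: $- \frac{718508293735}{4034954} \approx -1.7807 \cdot 10^{5}$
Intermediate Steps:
$l{\left(W \right)} = 0$
$-178071 + \frac{1}{-4034954 + l{\left(21 \left(2 \left(-3\right) - 2\right) \right)}} = -178071 + \frac{1}{-4034954 + 0} = -178071 + \frac{1}{-4034954} = -178071 - \frac{1}{4034954} = - \frac{718508293735}{4034954}$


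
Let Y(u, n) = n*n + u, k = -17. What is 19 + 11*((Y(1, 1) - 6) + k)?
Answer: -212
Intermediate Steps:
Y(u, n) = u + n² (Y(u, n) = n² + u = u + n²)
19 + 11*((Y(1, 1) - 6) + k) = 19 + 11*(((1 + 1²) - 6) - 17) = 19 + 11*(((1 + 1) - 6) - 17) = 19 + 11*((2 - 6) - 17) = 19 + 11*(-4 - 17) = 19 + 11*(-21) = 19 - 231 = -212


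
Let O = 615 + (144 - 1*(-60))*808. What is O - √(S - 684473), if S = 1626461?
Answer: 165447 - 2*√235497 ≈ 1.6448e+5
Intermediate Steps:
O = 165447 (O = 615 + (144 + 60)*808 = 615 + 204*808 = 615 + 164832 = 165447)
O - √(S - 684473) = 165447 - √(1626461 - 684473) = 165447 - √941988 = 165447 - 2*√235497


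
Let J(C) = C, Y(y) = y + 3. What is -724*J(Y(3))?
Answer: -4344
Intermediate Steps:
Y(y) = 3 + y
-724*J(Y(3)) = -724*(3 + 3) = -724*6 = -4344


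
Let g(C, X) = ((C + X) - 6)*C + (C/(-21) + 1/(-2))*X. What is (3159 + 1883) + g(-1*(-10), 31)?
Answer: 225193/42 ≈ 5361.7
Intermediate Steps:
g(C, X) = C*(-6 + C + X) + X*(-1/2 - C/21) (g(C, X) = (-6 + C + X)*C + (C*(-1/21) + 1*(-1/2))*X = C*(-6 + C + X) + (-C/21 - 1/2)*X = C*(-6 + C + X) + (-1/2 - C/21)*X = C*(-6 + C + X) + X*(-1/2 - C/21))
(3159 + 1883) + g(-1*(-10), 31) = (3159 + 1883) + ((-1*(-10))**2 - (-6)*(-10) - 1/2*31 + (20/21)*(-1*(-10))*31) = 5042 + (10**2 - 6*10 - 31/2 + (20/21)*10*31) = 5042 + (100 - 60 - 31/2 + 6200/21) = 5042 + 13429/42 = 225193/42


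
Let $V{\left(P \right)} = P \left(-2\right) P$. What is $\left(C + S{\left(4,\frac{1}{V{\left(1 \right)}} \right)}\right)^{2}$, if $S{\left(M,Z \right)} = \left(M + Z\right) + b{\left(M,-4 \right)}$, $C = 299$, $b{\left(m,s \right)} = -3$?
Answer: $\frac{358801}{4} \approx 89700.0$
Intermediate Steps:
$V{\left(P \right)} = - 2 P^{2}$ ($V{\left(P \right)} = - 2 P P = - 2 P^{2}$)
$S{\left(M,Z \right)} = -3 + M + Z$ ($S{\left(M,Z \right)} = \left(M + Z\right) - 3 = -3 + M + Z$)
$\left(C + S{\left(4,\frac{1}{V{\left(1 \right)}} \right)}\right)^{2} = \left(299 + \left(-3 + 4 + \frac{1}{\left(-2\right) 1^{2}}\right)\right)^{2} = \left(299 + \left(-3 + 4 + \frac{1}{\left(-2\right) 1}\right)\right)^{2} = \left(299 + \left(-3 + 4 + \frac{1}{-2}\right)\right)^{2} = \left(299 - - \frac{1}{2}\right)^{2} = \left(299 + \frac{1}{2}\right)^{2} = \left(\frac{599}{2}\right)^{2} = \frac{358801}{4}$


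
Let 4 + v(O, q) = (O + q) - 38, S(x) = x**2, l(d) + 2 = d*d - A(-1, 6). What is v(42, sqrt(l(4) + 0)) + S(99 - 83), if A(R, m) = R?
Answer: 256 + sqrt(15) ≈ 259.87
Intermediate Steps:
l(d) = -1 + d**2 (l(d) = -2 + (d*d - 1*(-1)) = -2 + (d**2 + 1) = -2 + (1 + d**2) = -1 + d**2)
v(O, q) = -42 + O + q (v(O, q) = -4 + ((O + q) - 38) = -4 + (-38 + O + q) = -42 + O + q)
v(42, sqrt(l(4) + 0)) + S(99 - 83) = (-42 + 42 + sqrt((-1 + 4**2) + 0)) + (99 - 83)**2 = (-42 + 42 + sqrt((-1 + 16) + 0)) + 16**2 = (-42 + 42 + sqrt(15 + 0)) + 256 = (-42 + 42 + sqrt(15)) + 256 = sqrt(15) + 256 = 256 + sqrt(15)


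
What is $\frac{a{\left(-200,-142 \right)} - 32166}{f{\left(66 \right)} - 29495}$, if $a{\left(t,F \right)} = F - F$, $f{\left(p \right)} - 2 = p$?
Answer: $\frac{10722}{9809} \approx 1.0931$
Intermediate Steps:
$f{\left(p \right)} = 2 + p$
$a{\left(t,F \right)} = 0$
$\frac{a{\left(-200,-142 \right)} - 32166}{f{\left(66 \right)} - 29495} = \frac{0 - 32166}{\left(2 + 66\right) - 29495} = - \frac{32166}{68 - 29495} = - \frac{32166}{-29427} = \left(-32166\right) \left(- \frac{1}{29427}\right) = \frac{10722}{9809}$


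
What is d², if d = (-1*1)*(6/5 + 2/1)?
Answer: 256/25 ≈ 10.240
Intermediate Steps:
d = -16/5 (d = -(6*(⅕) + 2*1) = -(6/5 + 2) = -1*16/5 = -16/5 ≈ -3.2000)
d² = (-16/5)² = 256/25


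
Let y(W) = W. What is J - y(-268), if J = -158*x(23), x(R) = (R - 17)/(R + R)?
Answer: 5690/23 ≈ 247.39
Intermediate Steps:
x(R) = (-17 + R)/(2*R) (x(R) = (-17 + R)/((2*R)) = (-17 + R)*(1/(2*R)) = (-17 + R)/(2*R))
J = -474/23 (J = -79*(-17 + 23)/23 = -79*6/23 = -158*3/23 = -474/23 ≈ -20.609)
J - y(-268) = -474/23 - 1*(-268) = -474/23 + 268 = 5690/23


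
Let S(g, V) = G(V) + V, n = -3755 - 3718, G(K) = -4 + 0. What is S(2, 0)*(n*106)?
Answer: 3168552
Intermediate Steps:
G(K) = -4
n = -7473
S(g, V) = -4 + V
S(2, 0)*(n*106) = (-4 + 0)*(-7473*106) = -4*(-792138) = 3168552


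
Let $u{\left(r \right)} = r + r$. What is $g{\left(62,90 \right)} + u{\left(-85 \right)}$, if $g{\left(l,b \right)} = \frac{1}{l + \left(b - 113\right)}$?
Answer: $- \frac{6629}{39} \approx -169.97$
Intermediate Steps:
$g{\left(l,b \right)} = \frac{1}{-113 + b + l}$ ($g{\left(l,b \right)} = \frac{1}{l + \left(-113 + b\right)} = \frac{1}{-113 + b + l}$)
$u{\left(r \right)} = 2 r$
$g{\left(62,90 \right)} + u{\left(-85 \right)} = \frac{1}{-113 + 90 + 62} + 2 \left(-85\right) = \frac{1}{39} - 170 = - \frac{6629}{39}$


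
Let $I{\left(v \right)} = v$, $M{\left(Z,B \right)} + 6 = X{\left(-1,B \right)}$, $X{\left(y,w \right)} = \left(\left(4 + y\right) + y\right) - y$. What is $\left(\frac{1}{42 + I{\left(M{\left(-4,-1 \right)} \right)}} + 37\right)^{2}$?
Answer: $\frac{2085136}{1521} \approx 1370.9$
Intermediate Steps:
$X{\left(y,w \right)} = 4 + y$ ($X{\left(y,w \right)} = \left(4 + 2 y\right) - y = 4 + y$)
$M{\left(Z,B \right)} = -3$ ($M{\left(Z,B \right)} = -6 + \left(4 - 1\right) = -6 + 3 = -3$)
$\left(\frac{1}{42 + I{\left(M{\left(-4,-1 \right)} \right)}} + 37\right)^{2} = \left(\frac{1}{42 - 3} + 37\right)^{2} = \left(\frac{1}{39} + 37\right)^{2} = \left(\frac{1444}{39}\right)^{2} = \frac{2085136}{1521}$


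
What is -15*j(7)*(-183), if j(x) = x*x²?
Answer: 941535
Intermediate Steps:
j(x) = x³
-15*j(7)*(-183) = -15*7³*(-183) = -15*343*(-183) = -5145*(-183) = 941535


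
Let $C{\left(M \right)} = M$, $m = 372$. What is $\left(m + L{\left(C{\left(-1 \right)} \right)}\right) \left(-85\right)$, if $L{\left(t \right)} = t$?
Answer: $-31535$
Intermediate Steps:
$\left(m + L{\left(C{\left(-1 \right)} \right)}\right) \left(-85\right) = \left(372 - 1\right) \left(-85\right) = 371 \left(-85\right) = -31535$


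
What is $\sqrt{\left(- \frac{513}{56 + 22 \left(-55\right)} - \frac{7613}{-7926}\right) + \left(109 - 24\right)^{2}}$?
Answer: $\frac{\sqrt{37785230139194085}}{2286651} \approx 85.008$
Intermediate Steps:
$\sqrt{\left(- \frac{513}{56 + 22 \left(-55\right)} - \frac{7613}{-7926}\right) + \left(109 - 24\right)^{2}} = \sqrt{\left(- \frac{513}{56 - 1210} - - \frac{7613}{7926}\right) + 85^{2}} = \sqrt{\left(- \frac{513}{-1154} + \frac{7613}{7926}\right) + 7225} = \sqrt{\left(\left(-513\right) \left(- \frac{1}{1154}\right) + \frac{7613}{7926}\right) + 7225} = \sqrt{\left(\frac{513}{1154} + \frac{7613}{7926}\right) + 7225} = \sqrt{\frac{3212860}{2286651} + 7225} = \sqrt{\frac{16524266335}{2286651}} = \frac{\sqrt{37785230139194085}}{2286651}$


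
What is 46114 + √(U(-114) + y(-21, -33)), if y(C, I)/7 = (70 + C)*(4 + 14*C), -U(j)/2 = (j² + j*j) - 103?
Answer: 46114 + 4*I*√9453 ≈ 46114.0 + 388.91*I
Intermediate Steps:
U(j) = 206 - 4*j² (U(j) = -2*((j² + j*j) - 103) = -2*((j² + j²) - 103) = -2*(2*j² - 103) = -2*(-103 + 2*j²) = 206 - 4*j²)
y(C, I) = 7*(4 + 14*C)*(70 + C) (y(C, I) = 7*((70 + C)*(4 + 14*C)) = 7*((4 + 14*C)*(70 + C)) = 7*(4 + 14*C)*(70 + C))
46114 + √(U(-114) + y(-21, -33)) = 46114 + √((206 - 4*(-114)²) + (1960 + 98*(-21)² + 6888*(-21))) = 46114 + √((206 - 4*12996) + (1960 + 98*441 - 144648)) = 46114 + √((206 - 51984) + (1960 + 43218 - 144648)) = 46114 + √(-51778 - 99470) = 46114 + √(-151248) = 46114 + 4*I*√9453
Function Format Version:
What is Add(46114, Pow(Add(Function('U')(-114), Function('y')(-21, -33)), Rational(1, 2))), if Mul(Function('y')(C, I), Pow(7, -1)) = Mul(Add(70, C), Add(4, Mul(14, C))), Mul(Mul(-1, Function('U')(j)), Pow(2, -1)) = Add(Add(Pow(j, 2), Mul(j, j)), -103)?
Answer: Add(46114, Mul(4, I, Pow(9453, Rational(1, 2)))) ≈ Add(46114., Mul(388.91, I))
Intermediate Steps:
Function('U')(j) = Add(206, Mul(-4, Pow(j, 2))) (Function('U')(j) = Mul(-2, Add(Add(Pow(j, 2), Mul(j, j)), -103)) = Mul(-2, Add(Add(Pow(j, 2), Pow(j, 2)), -103)) = Mul(-2, Add(Mul(2, Pow(j, 2)), -103)) = Mul(-2, Add(-103, Mul(2, Pow(j, 2)))) = Add(206, Mul(-4, Pow(j, 2))))
Function('y')(C, I) = Mul(7, Add(4, Mul(14, C)), Add(70, C)) (Function('y')(C, I) = Mul(7, Mul(Add(70, C), Add(4, Mul(14, C)))) = Mul(7, Mul(Add(4, Mul(14, C)), Add(70, C))) = Mul(7, Add(4, Mul(14, C)), Add(70, C)))
Add(46114, Pow(Add(Function('U')(-114), Function('y')(-21, -33)), Rational(1, 2))) = Add(46114, Pow(Add(Add(206, Mul(-4, Pow(-114, 2))), Add(1960, Mul(98, Pow(-21, 2)), Mul(6888, -21))), Rational(1, 2))) = Add(46114, Pow(Add(Add(206, Mul(-4, 12996)), Add(1960, Mul(98, 441), -144648)), Rational(1, 2))) = Add(46114, Pow(Add(Add(206, -51984), Add(1960, 43218, -144648)), Rational(1, 2))) = Add(46114, Pow(Add(-51778, -99470), Rational(1, 2))) = Add(46114, Pow(-151248, Rational(1, 2))) = Add(46114, Mul(4, I, Pow(9453, Rational(1, 2))))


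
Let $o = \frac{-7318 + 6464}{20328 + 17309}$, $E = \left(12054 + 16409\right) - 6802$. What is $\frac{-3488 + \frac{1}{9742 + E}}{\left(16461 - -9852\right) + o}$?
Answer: $- \frac{67582270071}{509831065121} \approx -0.13256$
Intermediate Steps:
$E = 21661$ ($E = 28463 - 6802 = 21661$)
$o = - \frac{14}{617}$ ($o = - \frac{854}{37637} = \left(-854\right) \frac{1}{37637} = - \frac{14}{617} \approx -0.02269$)
$\frac{-3488 + \frac{1}{9742 + E}}{\left(16461 - -9852\right) + o} = \frac{-3488 + \frac{1}{9742 + 21661}}{\left(16461 - -9852\right) - \frac{14}{617}} = \frac{-3488 + \frac{1}{31403}}{\left(16461 + 9852\right) - \frac{14}{617}} = \frac{-3488 + \frac{1}{31403}}{26313 - \frac{14}{617}} = - \frac{109533663}{31403 \cdot \frac{16235107}{617}} = \left(- \frac{109533663}{31403}\right) \frac{617}{16235107} = - \frac{67582270071}{509831065121}$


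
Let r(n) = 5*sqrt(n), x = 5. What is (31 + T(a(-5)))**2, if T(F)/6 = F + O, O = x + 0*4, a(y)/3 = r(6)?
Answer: 52321 + 10980*sqrt(6) ≈ 79216.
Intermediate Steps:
a(y) = 15*sqrt(6) (a(y) = 3*(5*sqrt(6)) = 15*sqrt(6))
O = 5 (O = 5 + 0*4 = 5 + 0 = 5)
T(F) = 30 + 6*F (T(F) = 6*(F + 5) = 6*(5 + F) = 30 + 6*F)
(31 + T(a(-5)))**2 = (31 + (30 + 6*(15*sqrt(6))))**2 = (31 + (30 + 90*sqrt(6)))**2 = (61 + 90*sqrt(6))**2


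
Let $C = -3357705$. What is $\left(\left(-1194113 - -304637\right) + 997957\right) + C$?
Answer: $-3249224$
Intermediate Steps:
$\left(\left(-1194113 - -304637\right) + 997957\right) + C = \left(\left(-1194113 - -304637\right) + 997957\right) - 3357705 = \left(\left(-1194113 + 304637\right) + 997957\right) - 3357705 = \left(-889476 + 997957\right) - 3357705 = 108481 - 3357705 = -3249224$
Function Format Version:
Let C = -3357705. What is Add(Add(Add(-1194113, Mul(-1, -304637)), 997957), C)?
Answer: -3249224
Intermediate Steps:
Add(Add(Add(-1194113, Mul(-1, -304637)), 997957), C) = Add(Add(Add(-1194113, Mul(-1, -304637)), 997957), -3357705) = Add(Add(Add(-1194113, 304637), 997957), -3357705) = Add(Add(-889476, 997957), -3357705) = Add(108481, -3357705) = -3249224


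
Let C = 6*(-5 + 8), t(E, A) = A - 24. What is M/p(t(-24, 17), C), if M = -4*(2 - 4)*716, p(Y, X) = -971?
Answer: -5728/971 ≈ -5.8991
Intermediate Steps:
t(E, A) = -24 + A
C = 18 (C = 6*3 = 18)
M = 5728 (M = -4*(-2)*716 = 8*716 = 5728)
M/p(t(-24, 17), C) = 5728/(-971) = 5728*(-1/971) = -5728/971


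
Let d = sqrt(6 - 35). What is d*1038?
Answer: 1038*I*sqrt(29) ≈ 5589.8*I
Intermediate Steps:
d = I*sqrt(29) (d = sqrt(-29) = I*sqrt(29) ≈ 5.3852*I)
d*1038 = (I*sqrt(29))*1038 = 1038*I*sqrt(29)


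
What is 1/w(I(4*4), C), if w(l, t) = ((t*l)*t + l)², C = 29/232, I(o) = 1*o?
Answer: 16/4225 ≈ 0.0037870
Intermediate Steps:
I(o) = o
C = ⅛ (C = 29*(1/232) = ⅛ ≈ 0.12500)
w(l, t) = (l + l*t²)² (w(l, t) = ((l*t)*t + l)² = (l*t² + l)² = (l + l*t²)²)
1/w(I(4*4), C) = 1/((4*4)²*(1 + (⅛)²)²) = 1/(16²*(1 + 1/64)²) = 1/(256*(65/64)²) = 1/(256*(4225/4096)) = 1/(4225/16) = 16/4225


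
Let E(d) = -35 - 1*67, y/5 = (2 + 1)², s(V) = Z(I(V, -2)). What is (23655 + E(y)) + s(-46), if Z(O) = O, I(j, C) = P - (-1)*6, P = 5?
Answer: 23564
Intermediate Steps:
I(j, C) = 11 (I(j, C) = 5 - (-1)*6 = 5 - 1*(-6) = 5 + 6 = 11)
s(V) = 11
y = 45 (y = 5*(2 + 1)² = 5*3² = 5*9 = 45)
E(d) = -102 (E(d) = -35 - 67 = -102)
(23655 + E(y)) + s(-46) = (23655 - 102) + 11 = 23553 + 11 = 23564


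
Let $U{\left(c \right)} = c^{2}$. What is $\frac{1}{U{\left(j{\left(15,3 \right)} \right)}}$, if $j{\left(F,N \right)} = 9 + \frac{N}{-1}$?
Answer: $\frac{1}{36} \approx 0.027778$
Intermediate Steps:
$j{\left(F,N \right)} = 9 - N$ ($j{\left(F,N \right)} = 9 + N \left(-1\right) = 9 - N$)
$\frac{1}{U{\left(j{\left(15,3 \right)} \right)}} = \frac{1}{\left(9 - 3\right)^{2}} = \frac{1}{6^{2}} = \frac{1}{36}$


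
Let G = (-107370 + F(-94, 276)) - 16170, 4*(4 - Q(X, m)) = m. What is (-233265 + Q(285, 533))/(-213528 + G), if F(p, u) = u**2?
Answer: 933577/1043568 ≈ 0.89460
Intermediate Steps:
Q(X, m) = 4 - m/4
G = -47364 (G = (-107370 + 276**2) - 16170 = (-107370 + 76176) - 16170 = -31194 - 16170 = -47364)
(-233265 + Q(285, 533))/(-213528 + G) = (-233265 + (4 - 1/4*533))/(-213528 - 47364) = (-233265 + (4 - 533/4))/(-260892) = (-233265 - 517/4)*(-1/260892) = -933577/4*(-1/260892) = 933577/1043568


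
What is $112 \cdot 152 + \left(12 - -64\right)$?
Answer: $17100$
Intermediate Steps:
$112 \cdot 152 + \left(12 - -64\right) = 17024 + \left(12 + 64\right) = 17024 + 76 = 17100$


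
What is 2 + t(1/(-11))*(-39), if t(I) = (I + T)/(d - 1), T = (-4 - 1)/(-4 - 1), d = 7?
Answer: -43/11 ≈ -3.9091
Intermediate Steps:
T = 1 (T = -5/(-5) = -5*(-⅕) = 1)
t(I) = ⅙ + I/6 (t(I) = (I + 1)/(7 - 1) = (1 + I)/6 = (1 + I)*(⅙) = ⅙ + I/6)
2 + t(1/(-11))*(-39) = 2 + (⅙ + (⅙)/(-11))*(-39) = 2 + (⅙ + (⅙)*(-1/11))*(-39) = 2 + (⅙ - 1/66)*(-39) = 2 + (5/33)*(-39) = 2 - 65/11 = -43/11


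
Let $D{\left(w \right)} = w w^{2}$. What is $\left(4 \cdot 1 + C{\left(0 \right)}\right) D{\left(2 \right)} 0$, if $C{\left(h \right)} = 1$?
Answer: $0$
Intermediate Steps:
$D{\left(w \right)} = w^{3}$
$\left(4 \cdot 1 + C{\left(0 \right)}\right) D{\left(2 \right)} 0 = \left(4 \cdot 1 + 1\right) 2^{3} \cdot 0 = \left(4 + 1\right) 8 \cdot 0 = 5 \cdot 8 \cdot 0 = 40 \cdot 0 = 0$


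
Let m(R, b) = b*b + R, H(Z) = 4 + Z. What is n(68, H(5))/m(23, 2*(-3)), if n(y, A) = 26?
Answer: 26/59 ≈ 0.44068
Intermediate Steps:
m(R, b) = R + b**2 (m(R, b) = b**2 + R = R + b**2)
n(68, H(5))/m(23, 2*(-3)) = 26/(23 + (2*(-3))**2) = 26/(23 + (-6)**2) = 26/(23 + 36) = 26/59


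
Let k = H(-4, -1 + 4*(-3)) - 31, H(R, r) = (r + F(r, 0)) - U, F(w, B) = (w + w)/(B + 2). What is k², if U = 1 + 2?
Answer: 3600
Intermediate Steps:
U = 3
F(w, B) = 2*w/(2 + B) (F(w, B) = (2*w)/(2 + B) = 2*w/(2 + B))
H(R, r) = -3 + 2*r (H(R, r) = (r + 2*r/(2 + 0)) - 1*3 = (r + 2*r/2) - 3 = (r + 2*r*(½)) - 3 = (r + r) - 3 = 2*r - 3 = -3 + 2*r)
k = -60 (k = (-3 + 2*(-1 + 4*(-3))) - 31 = (-3 + 2*(-1 - 12)) - 31 = (-3 + 2*(-13)) - 31 = (-3 - 26) - 31 = -29 - 31 = -60)
k² = (-60)² = 3600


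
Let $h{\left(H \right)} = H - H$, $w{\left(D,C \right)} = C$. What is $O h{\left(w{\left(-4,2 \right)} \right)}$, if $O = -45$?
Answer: $0$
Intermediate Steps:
$h{\left(H \right)} = 0$
$O h{\left(w{\left(-4,2 \right)} \right)} = \left(-45\right) 0 = 0$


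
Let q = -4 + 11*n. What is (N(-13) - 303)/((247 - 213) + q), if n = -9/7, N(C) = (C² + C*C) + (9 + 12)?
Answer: 392/111 ≈ 3.5315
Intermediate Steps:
N(C) = 21 + 2*C² (N(C) = (C² + C²) + 21 = 2*C² + 21 = 21 + 2*C²)
n = -9/7 (n = -9*⅐ = -9/7 ≈ -1.2857)
q = -127/7 (q = -4 + 11*(-9/7) = -4 - 99/7 = -127/7 ≈ -18.143)
(N(-13) - 303)/((247 - 213) + q) = ((21 + 2*(-13)²) - 303)/((247 - 213) - 127/7) = ((21 + 2*169) - 303)/(34 - 127/7) = ((21 + 338) - 303)/(111/7) = (359 - 303)*(7/111) = 56*(7/111) = 392/111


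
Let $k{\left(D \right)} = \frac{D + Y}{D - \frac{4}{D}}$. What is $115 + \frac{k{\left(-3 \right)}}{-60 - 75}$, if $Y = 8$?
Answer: $\frac{5176}{45} \approx 115.02$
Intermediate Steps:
$k{\left(D \right)} = \frac{8 + D}{D - \frac{4}{D}}$ ($k{\left(D \right)} = \frac{D + 8}{D - \frac{4}{D}} = \frac{8 + D}{D - \frac{4}{D}}$)
$115 + \frac{k{\left(-3 \right)}}{-60 - 75} = 115 + \frac{\left(-3\right) \frac{1}{-4 + \left(-3\right)^{2}} \left(8 - 3\right)}{-60 - 75} = 115 + \frac{\left(-3\right) \frac{1}{-4 + 9} \cdot 5}{-135} = 115 - \frac{\left(-3\right) \frac{1}{5} \cdot 5}{135} = 115 - - \frac{1}{45} = 115 + \frac{1}{45} = \frac{5176}{45}$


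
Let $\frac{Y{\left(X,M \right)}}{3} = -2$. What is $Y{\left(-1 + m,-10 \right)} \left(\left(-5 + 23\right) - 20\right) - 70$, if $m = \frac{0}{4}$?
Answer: $-58$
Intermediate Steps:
$m = 0$ ($m = 0 \cdot \frac{1}{4} = 0$)
$Y{\left(X,M \right)} = -6$ ($Y{\left(X,M \right)} = 3 \left(-2\right) = -6$)
$Y{\left(-1 + m,-10 \right)} \left(\left(-5 + 23\right) - 20\right) - 70 = - 6 \left(\left(-5 + 23\right) - 20\right) - 70 = - 6 \left(18 - 20\right) - 70 = \left(-6\right) \left(-2\right) - 70 = 12 - 70 = -58$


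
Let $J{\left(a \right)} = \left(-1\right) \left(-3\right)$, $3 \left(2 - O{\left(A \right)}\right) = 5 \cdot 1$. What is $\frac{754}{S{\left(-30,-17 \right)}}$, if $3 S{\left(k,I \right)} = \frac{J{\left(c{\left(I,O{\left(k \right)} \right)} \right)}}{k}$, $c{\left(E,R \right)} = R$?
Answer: $-22620$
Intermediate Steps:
$O{\left(A \right)} = \frac{1}{3}$ ($O{\left(A \right)} = 2 - \frac{5 \cdot 1}{3} = 2 - \frac{5}{3} = \frac{1}{3}$)
$J{\left(a \right)} = 3$
$S{\left(k,I \right)} = \frac{1}{k}$ ($S{\left(k,I \right)} = \frac{3 \frac{1}{k}}{3} = \frac{1}{k}$)
$\frac{754}{S{\left(-30,-17 \right)}} = \frac{754}{\frac{1}{-30}} = \frac{754}{- \frac{1}{30}} = 754 \left(-30\right) = -22620$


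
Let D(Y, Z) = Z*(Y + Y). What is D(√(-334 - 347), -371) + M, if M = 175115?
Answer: 175115 - 742*I*√681 ≈ 1.7512e+5 - 19363.0*I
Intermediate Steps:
D(Y, Z) = 2*Y*Z (D(Y, Z) = Z*(2*Y) = 2*Y*Z)
D(√(-334 - 347), -371) + M = 2*√(-334 - 347)*(-371) + 175115 = 2*√(-681)*(-371) + 175115 = 2*(I*√681)*(-371) + 175115 = -742*I*√681 + 175115 = 175115 - 742*I*√681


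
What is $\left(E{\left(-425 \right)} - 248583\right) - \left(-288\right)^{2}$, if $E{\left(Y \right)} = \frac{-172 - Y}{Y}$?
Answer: $- \frac{140899228}{425} \approx -3.3153 \cdot 10^{5}$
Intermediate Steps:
$E{\left(Y \right)} = \frac{-172 - Y}{Y}$
$\left(E{\left(-425 \right)} - 248583\right) - \left(-288\right)^{2} = \left(\frac{-172 - -425}{-425} - 248583\right) - \left(-288\right)^{2} = \left(- \frac{-172 + 425}{425} - 248583\right) - 82944 = \left(\left(- \frac{1}{425}\right) 253 - 248583\right) - 82944 = \left(- \frac{253}{425} - 248583\right) - 82944 = - \frac{105648028}{425} - 82944 = - \frac{140899228}{425}$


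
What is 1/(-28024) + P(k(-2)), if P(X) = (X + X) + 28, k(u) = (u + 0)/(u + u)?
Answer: 812695/28024 ≈ 29.000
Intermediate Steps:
k(u) = 1/2 (k(u) = u/((2*u)) = u*(1/(2*u)) = 1/2)
P(X) = 28 + 2*X (P(X) = 2*X + 28 = 28 + 2*X)
1/(-28024) + P(k(-2)) = 1/(-28024) + (28 + 2*(1/2)) = -1/28024 + (28 + 1) = -1/28024 + 29 = 812695/28024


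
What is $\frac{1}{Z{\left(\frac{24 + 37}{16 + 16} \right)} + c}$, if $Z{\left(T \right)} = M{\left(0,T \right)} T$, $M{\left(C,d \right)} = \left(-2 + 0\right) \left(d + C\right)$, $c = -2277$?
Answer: $- \frac{512}{1169545} \approx -0.00043778$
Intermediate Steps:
$M{\left(C,d \right)} = - 2 C - 2 d$ ($M{\left(C,d \right)} = - 2 \left(C + d\right) = - 2 C - 2 d$)
$Z{\left(T \right)} = - 2 T^{2}$ ($Z{\left(T \right)} = \left(\left(-2\right) 0 - 2 T\right) T = \left(0 - 2 T\right) T = - 2 T T = - 2 T^{2}$)
$\frac{1}{Z{\left(\frac{24 + 37}{16 + 16} \right)} + c} = \frac{1}{- 2 \left(\frac{24 + 37}{16 + 16}\right)^{2} - 2277} = \frac{1}{- 2 \left(\frac{61}{32}\right)^{2} - 2277} = \frac{1}{\left(-2\right) \frac{3721}{1024} - 2277} = \frac{1}{- \frac{3721}{512} - 2277} = \frac{1}{- \frac{1169545}{512}} = - \frac{512}{1169545}$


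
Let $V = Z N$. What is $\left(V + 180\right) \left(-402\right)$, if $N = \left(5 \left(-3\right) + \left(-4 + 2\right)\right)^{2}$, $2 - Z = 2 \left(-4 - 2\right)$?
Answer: $-1698852$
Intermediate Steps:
$Z = 14$ ($Z = 2 - 2 \left(-4 - 2\right) = 2 - 2 \left(-6\right) = 2 - -12 = 2 + 12 = 14$)
$N = 289$ ($N = \left(-15 - 2\right)^{2} = \left(-17\right)^{2} = 289$)
$V = 4046$ ($V = 14 \cdot 289 = 4046$)
$\left(V + 180\right) \left(-402\right) = \left(4046 + 180\right) \left(-402\right) = 4226 \left(-402\right) = -1698852$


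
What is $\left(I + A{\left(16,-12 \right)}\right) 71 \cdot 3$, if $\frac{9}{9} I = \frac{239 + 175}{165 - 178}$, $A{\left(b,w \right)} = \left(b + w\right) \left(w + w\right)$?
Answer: $- \frac{354006}{13} \approx -27231.0$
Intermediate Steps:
$A{\left(b,w \right)} = 2 w \left(b + w\right)$ ($A{\left(b,w \right)} = \left(b + w\right) 2 w = 2 w \left(b + w\right)$)
$I = - \frac{414}{13}$ ($I = \frac{239 + 175}{165 - 178} = \frac{414}{-13} = 414 \left(- \frac{1}{13}\right) = - \frac{414}{13} \approx -31.846$)
$\left(I + A{\left(16,-12 \right)}\right) 71 \cdot 3 = \left(- \frac{414}{13} + 2 \left(-12\right) \left(16 - 12\right)\right) 71 \cdot 3 = \left(- \frac{414}{13} + 2 \left(-12\right) 4\right) 213 = \left(- \frac{414}{13} - 96\right) 213 = \left(- \frac{1662}{13}\right) 213 = - \frac{354006}{13}$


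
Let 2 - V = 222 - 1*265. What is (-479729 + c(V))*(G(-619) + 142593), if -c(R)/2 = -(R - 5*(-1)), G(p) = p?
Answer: -68094847646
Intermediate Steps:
V = 45 (V = 2 - (222 - 1*265) = 2 - (222 - 265) = 2 - 1*(-43) = 2 + 43 = 45)
c(R) = 10 + 2*R (c(R) = -(-2)*(R - 5*(-1)) = -(-2)*(R + 5) = -(-2)*(5 + R) = -2*(-5 - R) = 10 + 2*R)
(-479729 + c(V))*(G(-619) + 142593) = (-479729 + (10 + 2*45))*(-619 + 142593) = (-479729 + (10 + 90))*141974 = (-479729 + 100)*141974 = -479629*141974 = -68094847646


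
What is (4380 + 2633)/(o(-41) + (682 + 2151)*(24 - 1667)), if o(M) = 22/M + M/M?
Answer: -287533/190839360 ≈ -0.0015067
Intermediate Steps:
o(M) = 1 + 22/M (o(M) = 22/M + 1 = 1 + 22/M)
(4380 + 2633)/(o(-41) + (682 + 2151)*(24 - 1667)) = (4380 + 2633)/((22 - 41)/(-41) + (682 + 2151)*(24 - 1667)) = 7013/(-1/41*(-19) + 2833*(-1643)) = 7013/(19/41 - 4654619) = 7013/(-190839360/41) = 7013*(-41/190839360) = -287533/190839360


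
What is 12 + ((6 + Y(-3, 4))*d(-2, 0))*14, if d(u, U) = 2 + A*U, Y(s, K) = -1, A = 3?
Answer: 152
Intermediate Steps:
d(u, U) = 2 + 3*U
12 + ((6 + Y(-3, 4))*d(-2, 0))*14 = 12 + ((6 - 1)*(2 + 3*0))*14 = 12 + (5*(2 + 0))*14 = 12 + (5*2)*14 = 12 + 10*14 = 12 + 140 = 152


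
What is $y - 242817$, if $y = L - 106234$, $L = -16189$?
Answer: $-365240$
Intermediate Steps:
$y = -122423$ ($y = -16189 - 106234 = -122423$)
$y - 242817 = -122423 - 242817 = -365240$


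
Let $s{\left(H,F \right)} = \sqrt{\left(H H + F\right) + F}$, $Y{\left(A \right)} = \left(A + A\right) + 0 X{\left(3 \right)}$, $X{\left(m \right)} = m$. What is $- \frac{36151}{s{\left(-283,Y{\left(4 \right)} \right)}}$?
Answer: $- \frac{36151 \sqrt{80105}}{80105} \approx -127.73$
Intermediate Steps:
$Y{\left(A \right)} = 2 A$ ($Y{\left(A \right)} = \left(A + A\right) + 0 \cdot 3 = 2 A + 0 = 2 A$)
$s{\left(H,F \right)} = \sqrt{H^{2} + 2 F}$ ($s{\left(H,F \right)} = \sqrt{\left(H^{2} + F\right) + F} = \sqrt{\left(F + H^{2}\right) + F} = \sqrt{H^{2} + 2 F}$)
$- \frac{36151}{s{\left(-283,Y{\left(4 \right)} \right)}} = - \frac{36151}{\sqrt{\left(-283\right)^{2} + 2 \cdot 2 \cdot 4}} = - \frac{36151}{\sqrt{80089 + 2 \cdot 8}} = - \frac{36151}{\sqrt{80089 + 16}} = - \frac{36151}{\sqrt{80105}} = - 36151 \frac{\sqrt{80105}}{80105} = - \frac{36151 \sqrt{80105}}{80105}$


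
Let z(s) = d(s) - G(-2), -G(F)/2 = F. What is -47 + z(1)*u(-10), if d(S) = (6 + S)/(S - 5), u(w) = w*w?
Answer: -622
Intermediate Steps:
u(w) = w²
G(F) = -2*F
d(S) = (6 + S)/(-5 + S)
z(s) = -4 + (6 + s)/(-5 + s) (z(s) = (6 + s)/(-5 + s) - (-2)*(-2) = (6 + s)/(-5 + s) - 1*4 = (6 + s)/(-5 + s) - 4 = -4 + (6 + s)/(-5 + s))
-47 + z(1)*u(-10) = -47 + ((26 - 3*1)/(-5 + 1))*(-10)² = -47 + ((26 - 3)/(-4))*100 = -47 - ¼*23*100 = -47 - 23/4*100 = -47 - 575 = -622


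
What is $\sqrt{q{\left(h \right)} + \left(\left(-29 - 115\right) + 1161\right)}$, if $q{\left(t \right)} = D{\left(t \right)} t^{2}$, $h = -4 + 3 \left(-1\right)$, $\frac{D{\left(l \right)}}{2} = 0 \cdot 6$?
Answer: $3 \sqrt{113} \approx 31.89$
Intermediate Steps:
$D{\left(l \right)} = 0$ ($D{\left(l \right)} = 2 \cdot 0 \cdot 6 = 2 \cdot 0 = 0$)
$h = -7$ ($h = -4 - 3 = -7$)
$q{\left(t \right)} = 0$ ($q{\left(t \right)} = 0 t^{2} = 0$)
$\sqrt{q{\left(h \right)} + \left(\left(-29 - 115\right) + 1161\right)} = \sqrt{0 + \left(\left(-29 - 115\right) + 1161\right)} = \sqrt{0 + \left(-144 + 1161\right)} = \sqrt{0 + 1017} = \sqrt{1017} = 3 \sqrt{113}$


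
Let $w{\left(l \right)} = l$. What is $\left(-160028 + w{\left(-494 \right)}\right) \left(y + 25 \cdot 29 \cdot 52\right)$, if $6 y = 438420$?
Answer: $-17781021940$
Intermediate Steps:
$y = 73070$ ($y = \frac{1}{6} \cdot 438420 = 73070$)
$\left(-160028 + w{\left(-494 \right)}\right) \left(y + 25 \cdot 29 \cdot 52\right) = \left(-160028 - 494\right) \left(73070 + 25 \cdot 29 \cdot 52\right) = - 160522 \left(73070 + 725 \cdot 52\right) = - 160522 \left(73070 + 37700\right) = \left(-160522\right) 110770 = -17781021940$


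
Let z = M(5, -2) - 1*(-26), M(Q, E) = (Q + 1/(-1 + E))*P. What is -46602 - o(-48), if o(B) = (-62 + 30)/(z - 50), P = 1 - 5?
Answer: -186411/4 ≈ -46603.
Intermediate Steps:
P = -4
M(Q, E) = -4*Q - 4/(-1 + E) (M(Q, E) = (Q + 1/(-1 + E))*(-4) = -4*Q - 4/(-1 + E))
z = 22/3 (z = 4*(-1 + 5 - 1*(-2)*5)/(-1 - 2) - 1*(-26) = 4*(-1 + 5 + 10)/(-3) + 26 = 4*(-⅓)*14 + 26 = -56/3 + 26 = 22/3 ≈ 7.3333)
o(B) = ¾ (o(B) = (-62 + 30)/(22/3 - 50) = -32/(-128/3) = -32*(-3/128) = ¾)
-46602 - o(-48) = -46602 - 1*¾ = -46602 - ¾ = -186411/4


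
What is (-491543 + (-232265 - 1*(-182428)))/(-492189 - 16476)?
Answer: 36092/33911 ≈ 1.0643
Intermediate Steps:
(-491543 + (-232265 - 1*(-182428)))/(-492189 - 16476) = (-491543 + (-232265 + 182428))/(-508665) = (-491543 - 49837)*(-1/508665) = -541380*(-1/508665) = 36092/33911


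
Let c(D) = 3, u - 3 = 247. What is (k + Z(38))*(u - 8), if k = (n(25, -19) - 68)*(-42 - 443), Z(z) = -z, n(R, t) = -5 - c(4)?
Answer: 8910924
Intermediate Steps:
u = 250 (u = 3 + 247 = 250)
n(R, t) = -8 (n(R, t) = -5 - 1*3 = -5 - 3 = -8)
k = 36860 (k = (-8 - 68)*(-42 - 443) = -76*(-485) = 36860)
(k + Z(38))*(u - 8) = (36860 - 1*38)*(250 - 8) = (36860 - 38)*242 = 36822*242 = 8910924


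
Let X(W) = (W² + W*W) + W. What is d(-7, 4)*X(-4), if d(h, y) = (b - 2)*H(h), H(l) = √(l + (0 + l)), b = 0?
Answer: -56*I*√14 ≈ -209.53*I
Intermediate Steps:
H(l) = √2*√l (H(l) = √(l + l) = √(2*l) = √2*√l)
d(h, y) = -2*√2*√h (d(h, y) = (0 - 2)*(√2*√h) = -2*√2*√h)
X(W) = W + 2*W² (X(W) = (W² + W²) + W = 2*W² + W = W + 2*W²)
d(-7, 4)*X(-4) = (-2*√2*√(-7))*(-4*(1 + 2*(-4))) = (-2*√2*I*√7)*(-4*(1 - 8)) = (-2*I*√14)*(-4*(-7)) = -2*I*√14*28 = -56*I*√14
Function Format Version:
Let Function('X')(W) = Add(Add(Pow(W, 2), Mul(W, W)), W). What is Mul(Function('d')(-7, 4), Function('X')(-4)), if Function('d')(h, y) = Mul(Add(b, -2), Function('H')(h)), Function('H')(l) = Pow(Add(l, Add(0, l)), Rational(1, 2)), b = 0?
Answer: Mul(-56, I, Pow(14, Rational(1, 2))) ≈ Mul(-209.53, I)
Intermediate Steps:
Function('H')(l) = Mul(Pow(2, Rational(1, 2)), Pow(l, Rational(1, 2))) (Function('H')(l) = Pow(Add(l, l), Rational(1, 2)) = Pow(Mul(2, l), Rational(1, 2)) = Mul(Pow(2, Rational(1, 2)), Pow(l, Rational(1, 2))))
Function('d')(h, y) = Mul(-2, Pow(2, Rational(1, 2)), Pow(h, Rational(1, 2))) (Function('d')(h, y) = Mul(Add(0, -2), Mul(Pow(2, Rational(1, 2)), Pow(h, Rational(1, 2)))) = Mul(-2, Mul(Pow(2, Rational(1, 2)), Pow(h, Rational(1, 2)))) = Mul(-2, Pow(2, Rational(1, 2)), Pow(h, Rational(1, 2))))
Function('X')(W) = Add(W, Mul(2, Pow(W, 2))) (Function('X')(W) = Add(Add(Pow(W, 2), Pow(W, 2)), W) = Add(Mul(2, Pow(W, 2)), W) = Add(W, Mul(2, Pow(W, 2))))
Mul(Function('d')(-7, 4), Function('X')(-4)) = Mul(Mul(-2, Pow(2, Rational(1, 2)), Pow(-7, Rational(1, 2))), Mul(-4, Add(1, Mul(2, -4)))) = Mul(Mul(-2, Pow(2, Rational(1, 2)), Mul(I, Pow(7, Rational(1, 2)))), Mul(-4, Add(1, -8))) = Mul(Mul(-2, I, Pow(14, Rational(1, 2))), Mul(-4, -7)) = Mul(Mul(-2, I, Pow(14, Rational(1, 2))), 28) = Mul(-56, I, Pow(14, Rational(1, 2)))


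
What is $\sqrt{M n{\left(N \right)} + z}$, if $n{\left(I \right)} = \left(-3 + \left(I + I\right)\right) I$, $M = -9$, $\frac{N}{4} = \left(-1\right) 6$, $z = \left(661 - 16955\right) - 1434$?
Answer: $2 i \sqrt{7186} \approx 169.54 i$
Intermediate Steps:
$z = -17728$ ($z = -16294 - 1434 = -17728$)
$N = -24$ ($N = 4 \left(\left(-1\right) 6\right) = 4 \left(-6\right) = -24$)
$n{\left(I \right)} = I \left(-3 + 2 I\right)$ ($n{\left(I \right)} = \left(-3 + 2 I\right) I = I \left(-3 + 2 I\right)$)
$\sqrt{M n{\left(N \right)} + z} = \sqrt{- 9 \left(- 24 \left(-3 + 2 \left(-24\right)\right)\right) - 17728} = \sqrt{- 9 \left(- 24 \left(-3 - 48\right)\right) - 17728} = \sqrt{- 9 \left(\left(-24\right) \left(-51\right)\right) - 17728} = \sqrt{\left(-9\right) 1224 - 17728} = \sqrt{-11016 - 17728} = \sqrt{-28744} = 2 i \sqrt{7186}$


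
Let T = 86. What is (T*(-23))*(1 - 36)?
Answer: 69230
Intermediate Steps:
(T*(-23))*(1 - 36) = (86*(-23))*(1 - 36) = -1978*(-35) = 69230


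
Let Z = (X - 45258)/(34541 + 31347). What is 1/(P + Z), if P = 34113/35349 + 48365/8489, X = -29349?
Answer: 6590505642656/36446002492623 ≈ 0.18083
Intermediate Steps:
Z = -74607/65888 (Z = (-29349 - 45258)/(34541 + 31347) = -74607/65888 ≈ -1.1323)
P = 666413214/100025887 (P = 34113*(1/35349) + 48365*(1/8489) = 11371/11783 + 48365/8489 = 666413214/100025887 ≈ 6.6624)
1/(P + Z) = 1/(666413214/100025887 - 74607/65888) = 1/(36446002492623/6590505642656) = 6590505642656/36446002492623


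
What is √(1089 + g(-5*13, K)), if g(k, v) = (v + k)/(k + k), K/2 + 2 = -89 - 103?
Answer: √18462990/130 ≈ 33.053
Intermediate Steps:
K = -388 (K = -4 + 2*(-89 - 103) = -4 + 2*(-192) = -4 - 384 = -388)
g(k, v) = (k + v)/(2*k) (g(k, v) = (k + v)/((2*k)) = (k + v)*(1/(2*k)) = (k + v)/(2*k))
√(1089 + g(-5*13, K)) = √(1089 + (-5*13 - 388)/(2*((-5*13)))) = √(1089 + (½)*(-65 - 388)/(-65)) = √(1089 + (½)*(-1/65)*(-453)) = √(1089 + 453/130) = √(142023/130) = √18462990/130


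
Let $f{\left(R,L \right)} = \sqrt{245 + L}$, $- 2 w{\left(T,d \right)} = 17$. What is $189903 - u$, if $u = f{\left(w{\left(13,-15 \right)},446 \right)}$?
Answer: $189903 - \sqrt{691} \approx 1.8988 \cdot 10^{5}$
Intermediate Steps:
$w{\left(T,d \right)} = - \frac{17}{2}$ ($w{\left(T,d \right)} = \left(- \frac{1}{2}\right) 17 = - \frac{17}{2}$)
$u = \sqrt{691}$ ($u = \sqrt{245 + 446} = \sqrt{691} \approx 26.287$)
$189903 - u = 189903 - \sqrt{691}$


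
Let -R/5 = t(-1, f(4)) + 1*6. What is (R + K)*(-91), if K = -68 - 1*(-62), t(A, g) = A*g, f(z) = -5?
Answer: 5551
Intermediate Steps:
K = -6 (K = -68 + 62 = -6)
R = -55 (R = -5*(-1*(-5) + 1*6) = -5*(5 + 6) = -5*11 = -55)
(R + K)*(-91) = (-55 - 6)*(-91) = -61*(-91) = 5551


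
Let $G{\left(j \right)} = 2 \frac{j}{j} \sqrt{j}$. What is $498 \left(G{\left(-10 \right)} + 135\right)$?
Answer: $67230 + 996 i \sqrt{10} \approx 67230.0 + 3149.6 i$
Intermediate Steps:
$G{\left(j \right)} = 2 \sqrt{j}$ ($G{\left(j \right)} = 2 \cdot 1 \sqrt{j} = 2 \sqrt{j}$)
$498 \left(G{\left(-10 \right)} + 135\right) = 498 \left(2 \sqrt{-10} + 135\right) = 498 \left(2 i \sqrt{10} + 135\right) = 498 \left(135 + 2 i \sqrt{10}\right) = 67230 + 996 i \sqrt{10}$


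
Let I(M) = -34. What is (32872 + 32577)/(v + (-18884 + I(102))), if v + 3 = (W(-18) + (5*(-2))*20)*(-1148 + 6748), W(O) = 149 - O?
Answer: -65449/203721 ≈ -0.32127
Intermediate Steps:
v = -184803 (v = -3 + ((149 - 1*(-18)) + (5*(-2))*20)*(-1148 + 6748) = -3 + ((149 + 18) - 10*20)*5600 = -3 + (167 - 200)*5600 = -3 - 33*5600 = -3 - 184800 = -184803)
(32872 + 32577)/(v + (-18884 + I(102))) = (32872 + 32577)/(-184803 + (-18884 - 34)) = 65449/(-184803 - 18918) = 65449/(-203721) = 65449*(-1/203721) = -65449/203721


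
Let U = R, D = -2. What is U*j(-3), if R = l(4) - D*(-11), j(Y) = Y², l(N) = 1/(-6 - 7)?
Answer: -2583/13 ≈ -198.69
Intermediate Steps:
l(N) = -1/13 (l(N) = 1/(-13) = -1/13)
R = -287/13 (R = -1/13 - (-2)*(-11) = -1/13 - 1*22 = -1/13 - 22 = -287/13 ≈ -22.077)
U = -287/13 ≈ -22.077
U*j(-3) = -287/13*(-3)² = -287/13*9 = -2583/13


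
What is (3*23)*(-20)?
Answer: -1380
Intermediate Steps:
(3*23)*(-20) = 69*(-20) = -1380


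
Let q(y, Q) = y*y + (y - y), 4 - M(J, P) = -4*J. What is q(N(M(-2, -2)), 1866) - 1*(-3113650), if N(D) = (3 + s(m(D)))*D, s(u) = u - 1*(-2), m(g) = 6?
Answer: 3115586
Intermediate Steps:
M(J, P) = 4 + 4*J (M(J, P) = 4 - (-4)*J = 4 + 4*J)
s(u) = 2 + u (s(u) = u + 2 = 2 + u)
N(D) = 11*D (N(D) = (3 + (2 + 6))*D = (3 + 8)*D = 11*D)
q(y, Q) = y² (q(y, Q) = y² + 0 = y²)
q(N(M(-2, -2)), 1866) - 1*(-3113650) = (11*(4 + 4*(-2)))² - 1*(-3113650) = (11*(4 - 8))² + 3113650 = (11*(-4))² + 3113650 = (-44)² + 3113650 = 1936 + 3113650 = 3115586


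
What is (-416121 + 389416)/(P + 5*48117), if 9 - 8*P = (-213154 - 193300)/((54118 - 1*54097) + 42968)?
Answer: -262404856/2364024625 ≈ -0.11100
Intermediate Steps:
P = 793355/343912 (P = 9/8 - (-213154 - 193300)/(8*((54118 - 1*54097) + 42968)) = 9/8 - (-203227)/(4*((54118 - 54097) + 42968)) = 9/8 - (-203227)/(4*(21 + 42968)) = 9/8 - (-203227)/(4*42989) = 9/8 - ⅛*(-406454/42989) = 9/8 + 203227/171956 = 793355/343912 ≈ 2.3069)
(-416121 + 389416)/(P + 5*48117) = (-416121 + 389416)/(793355/343912 + 5*48117) = -26705/(793355/343912 + 240585) = -26705/82740861875/343912 = -26705*343912/82740861875 = -262404856/2364024625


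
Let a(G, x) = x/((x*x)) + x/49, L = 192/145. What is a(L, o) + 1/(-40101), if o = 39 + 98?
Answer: 754613905/269198013 ≈ 2.8032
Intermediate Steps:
o = 137
L = 192/145 (L = 192*(1/145) = 192/145 ≈ 1.3241)
a(G, x) = 1/x + x/49 (a(G, x) = x/(x**2) + x*(1/49) = x/x**2 + x/49 = 1/x + x/49)
a(L, o) + 1/(-40101) = (1/137 + (1/49)*137) + 1/(-40101) = (1/137 + 137/49) - 1/40101 = 18818/6713 - 1/40101 = 754613905/269198013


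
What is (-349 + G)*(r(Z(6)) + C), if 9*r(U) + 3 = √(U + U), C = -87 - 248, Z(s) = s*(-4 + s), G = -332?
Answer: 228362 - 454*√6/3 ≈ 2.2799e+5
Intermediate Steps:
C = -335
r(U) = -⅓ + √2*√U/9 (r(U) = -⅓ + √(U + U)/9 = -⅓ + √(2*U)/9 = -⅓ + (√2*√U)/9 = -⅓ + √2*√U/9)
(-349 + G)*(r(Z(6)) + C) = (-349 - 332)*((-⅓ + √2*√(6*(-4 + 6))/9) - 335) = -681*((-⅓ + √2*√(6*2)/9) - 335) = -681*((-⅓ + √2*√12/9) - 335) = -681*((-⅓ + √2*(2*√3)/9) - 335) = -681*((-⅓ + 2*√6/9) - 335) = -681*(-1006/3 + 2*√6/9) = 228362 - 454*√6/3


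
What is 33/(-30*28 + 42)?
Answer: -11/266 ≈ -0.041353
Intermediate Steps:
33/(-30*28 + 42) = 33/(-840 + 42) = 33/(-798) = 33*(-1/798) = -11/266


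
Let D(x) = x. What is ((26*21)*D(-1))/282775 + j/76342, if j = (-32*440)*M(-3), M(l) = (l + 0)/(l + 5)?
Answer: 2965262634/10793804525 ≈ 0.27472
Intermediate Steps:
M(l) = l/(5 + l)
j = 21120 (j = (-32*440)*(-3/(5 - 3)) = -(-42240)/2 = -14080*(-3/2) = 21120)
((26*21)*D(-1))/282775 + j/76342 = ((26*21)*(-1))/282775 + 21120/76342 = (546*(-1))*(1/282775) + 21120*(1/76342) = -546*1/282775 + 10560/38171 = -546/282775 + 10560/38171 = 2965262634/10793804525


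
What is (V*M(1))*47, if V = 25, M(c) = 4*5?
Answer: 23500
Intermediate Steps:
M(c) = 20
(V*M(1))*47 = (25*20)*47 = 500*47 = 23500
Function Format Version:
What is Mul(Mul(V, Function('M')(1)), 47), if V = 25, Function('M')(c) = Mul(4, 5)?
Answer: 23500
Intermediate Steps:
Function('M')(c) = 20
Mul(Mul(V, Function('M')(1)), 47) = Mul(Mul(25, 20), 47) = Mul(500, 47) = 23500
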